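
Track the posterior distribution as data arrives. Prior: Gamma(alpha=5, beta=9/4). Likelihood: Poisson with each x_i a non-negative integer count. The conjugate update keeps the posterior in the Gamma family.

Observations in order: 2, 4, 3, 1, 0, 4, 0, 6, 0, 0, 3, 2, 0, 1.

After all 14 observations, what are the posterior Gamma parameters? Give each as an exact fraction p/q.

obs 1: x=2 → posterior Gamma(7, 13/4)
obs 2: x=4 → posterior Gamma(11, 17/4)
obs 3: x=3 → posterior Gamma(14, 21/4)
obs 4: x=1 → posterior Gamma(15, 25/4)
obs 5: x=0 → posterior Gamma(15, 29/4)
obs 6: x=4 → posterior Gamma(19, 33/4)
obs 7: x=0 → posterior Gamma(19, 37/4)
obs 8: x=6 → posterior Gamma(25, 41/4)
obs 9: x=0 → posterior Gamma(25, 45/4)
obs 10: x=0 → posterior Gamma(25, 49/4)
obs 11: x=3 → posterior Gamma(28, 53/4)
obs 12: x=2 → posterior Gamma(30, 57/4)
obs 13: x=0 → posterior Gamma(30, 61/4)
obs 14: x=1 → posterior Gamma(31, 65/4)

alpha=31, beta=65/4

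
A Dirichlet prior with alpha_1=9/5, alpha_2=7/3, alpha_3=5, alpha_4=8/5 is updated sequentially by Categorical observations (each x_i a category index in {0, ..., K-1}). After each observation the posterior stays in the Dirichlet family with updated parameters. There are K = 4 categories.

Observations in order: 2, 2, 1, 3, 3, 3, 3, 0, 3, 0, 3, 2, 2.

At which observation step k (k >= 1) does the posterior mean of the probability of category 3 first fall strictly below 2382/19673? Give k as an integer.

obs 1: x=2 → posterior Dirichlet(9/5, 7/3, 6, 8/5)
obs 2: x=2 → posterior Dirichlet(9/5, 7/3, 7, 8/5)
obs 3: x=1 → posterior Dirichlet(9/5, 10/3, 7, 8/5)
obs 4: x=3 → posterior Dirichlet(9/5, 10/3, 7, 13/5)
obs 5: x=3 → posterior Dirichlet(9/5, 10/3, 7, 18/5)
obs 6: x=3 → posterior Dirichlet(9/5, 10/3, 7, 23/5)
obs 7: x=3 → posterior Dirichlet(9/5, 10/3, 7, 28/5)
obs 8: x=0 → posterior Dirichlet(14/5, 10/3, 7, 28/5)
obs 9: x=3 → posterior Dirichlet(14/5, 10/3, 7, 33/5)
obs 10: x=0 → posterior Dirichlet(19/5, 10/3, 7, 33/5)
obs 11: x=3 → posterior Dirichlet(19/5, 10/3, 7, 38/5)
obs 12: x=2 → posterior Dirichlet(19/5, 10/3, 8, 38/5)
obs 13: x=2 → posterior Dirichlet(19/5, 10/3, 9, 38/5)

k = 3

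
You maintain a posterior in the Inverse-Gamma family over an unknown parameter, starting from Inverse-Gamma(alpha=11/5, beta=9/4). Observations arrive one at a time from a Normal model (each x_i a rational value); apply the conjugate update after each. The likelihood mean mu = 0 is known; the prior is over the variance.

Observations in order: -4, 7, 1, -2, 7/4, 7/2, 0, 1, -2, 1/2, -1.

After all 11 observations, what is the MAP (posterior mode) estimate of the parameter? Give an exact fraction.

obs 1: x=-4 → posterior Inverse-Gamma(27/10, 41/4)
obs 2: x=7 → posterior Inverse-Gamma(16/5, 139/4)
obs 3: x=1 → posterior Inverse-Gamma(37/10, 141/4)
obs 4: x=-2 → posterior Inverse-Gamma(21/5, 149/4)
obs 5: x=7/4 → posterior Inverse-Gamma(47/10, 1241/32)
obs 6: x=7/2 → posterior Inverse-Gamma(26/5, 1437/32)
obs 7: x=0 → posterior Inverse-Gamma(57/10, 1437/32)
obs 8: x=1 → posterior Inverse-Gamma(31/5, 1453/32)
obs 9: x=-2 → posterior Inverse-Gamma(67/10, 1517/32)
obs 10: x=1/2 → posterior Inverse-Gamma(36/5, 1521/32)
obs 11: x=-1 → posterior Inverse-Gamma(77/10, 1537/32)

265/48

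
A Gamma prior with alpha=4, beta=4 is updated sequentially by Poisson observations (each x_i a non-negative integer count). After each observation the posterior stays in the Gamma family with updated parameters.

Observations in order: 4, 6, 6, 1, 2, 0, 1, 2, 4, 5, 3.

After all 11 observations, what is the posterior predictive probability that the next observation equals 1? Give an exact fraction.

obs 1: x=4 → posterior Gamma(8, 5)
obs 2: x=6 → posterior Gamma(14, 6)
obs 3: x=6 → posterior Gamma(20, 7)
obs 4: x=1 → posterior Gamma(21, 8)
obs 5: x=2 → posterior Gamma(23, 9)
obs 6: x=0 → posterior Gamma(23, 10)
obs 7: x=1 → posterior Gamma(24, 11)
obs 8: x=2 → posterior Gamma(26, 12)
obs 9: x=4 → posterior Gamma(30, 13)
obs 10: x=5 → posterior Gamma(35, 14)
obs 11: x=3 → posterior Gamma(38, 15)

9337302848793788031252915970981121063232421875/45671926166590716193865151022383844364247891968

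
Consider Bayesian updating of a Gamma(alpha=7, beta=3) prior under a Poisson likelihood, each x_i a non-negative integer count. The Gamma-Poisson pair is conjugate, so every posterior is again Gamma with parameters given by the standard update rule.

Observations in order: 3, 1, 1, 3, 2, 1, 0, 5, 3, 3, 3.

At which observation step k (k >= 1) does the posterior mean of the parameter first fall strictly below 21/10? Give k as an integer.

obs 1: x=3 → posterior Gamma(10, 4)
obs 2: x=1 → posterior Gamma(11, 5)
obs 3: x=1 → posterior Gamma(12, 6)
obs 4: x=3 → posterior Gamma(15, 7)
obs 5: x=2 → posterior Gamma(17, 8)
obs 6: x=1 → posterior Gamma(18, 9)
obs 7: x=0 → posterior Gamma(18, 10)
obs 8: x=5 → posterior Gamma(23, 11)
obs 9: x=3 → posterior Gamma(26, 12)
obs 10: x=3 → posterior Gamma(29, 13)
obs 11: x=3 → posterior Gamma(32, 14)

k = 3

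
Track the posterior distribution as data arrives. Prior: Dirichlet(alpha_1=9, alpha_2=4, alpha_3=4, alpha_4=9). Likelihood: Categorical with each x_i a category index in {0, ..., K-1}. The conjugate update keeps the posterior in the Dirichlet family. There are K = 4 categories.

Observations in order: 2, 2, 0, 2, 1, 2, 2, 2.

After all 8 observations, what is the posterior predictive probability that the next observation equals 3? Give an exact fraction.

obs 1: x=2 → posterior Dirichlet(9, 4, 5, 9)
obs 2: x=2 → posterior Dirichlet(9, 4, 6, 9)
obs 3: x=0 → posterior Dirichlet(10, 4, 6, 9)
obs 4: x=2 → posterior Dirichlet(10, 4, 7, 9)
obs 5: x=1 → posterior Dirichlet(10, 5, 7, 9)
obs 6: x=2 → posterior Dirichlet(10, 5, 8, 9)
obs 7: x=2 → posterior Dirichlet(10, 5, 9, 9)
obs 8: x=2 → posterior Dirichlet(10, 5, 10, 9)

9/34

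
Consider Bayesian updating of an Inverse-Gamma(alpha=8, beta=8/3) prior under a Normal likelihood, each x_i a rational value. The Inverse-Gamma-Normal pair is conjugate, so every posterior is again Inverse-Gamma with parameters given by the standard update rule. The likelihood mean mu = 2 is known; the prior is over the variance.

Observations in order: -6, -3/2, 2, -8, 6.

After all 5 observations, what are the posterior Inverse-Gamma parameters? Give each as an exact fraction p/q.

obs 1: x=-6 → posterior Inverse-Gamma(17/2, 104/3)
obs 2: x=-3/2 → posterior Inverse-Gamma(9, 979/24)
obs 3: x=2 → posterior Inverse-Gamma(19/2, 979/24)
obs 4: x=-8 → posterior Inverse-Gamma(10, 2179/24)
obs 5: x=6 → posterior Inverse-Gamma(21/2, 2371/24)

alpha=21/2, beta=2371/24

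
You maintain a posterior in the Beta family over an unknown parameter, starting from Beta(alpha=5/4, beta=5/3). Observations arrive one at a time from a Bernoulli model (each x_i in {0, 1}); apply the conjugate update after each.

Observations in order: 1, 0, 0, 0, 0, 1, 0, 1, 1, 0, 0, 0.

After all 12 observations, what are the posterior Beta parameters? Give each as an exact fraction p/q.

alpha=21/4, beta=29/3

obs 1: x=1 → posterior Beta(9/4, 5/3)
obs 2: x=0 → posterior Beta(9/4, 8/3)
obs 3: x=0 → posterior Beta(9/4, 11/3)
obs 4: x=0 → posterior Beta(9/4, 14/3)
obs 5: x=0 → posterior Beta(9/4, 17/3)
obs 6: x=1 → posterior Beta(13/4, 17/3)
obs 7: x=0 → posterior Beta(13/4, 20/3)
obs 8: x=1 → posterior Beta(17/4, 20/3)
obs 9: x=1 → posterior Beta(21/4, 20/3)
obs 10: x=0 → posterior Beta(21/4, 23/3)
obs 11: x=0 → posterior Beta(21/4, 26/3)
obs 12: x=0 → posterior Beta(21/4, 29/3)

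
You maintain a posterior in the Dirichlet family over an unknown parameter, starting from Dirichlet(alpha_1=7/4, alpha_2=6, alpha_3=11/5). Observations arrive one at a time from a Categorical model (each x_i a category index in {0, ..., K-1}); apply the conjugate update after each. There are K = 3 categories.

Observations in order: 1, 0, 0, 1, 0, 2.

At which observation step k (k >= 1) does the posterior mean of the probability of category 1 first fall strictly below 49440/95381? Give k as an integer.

k = 6

obs 1: x=1 → posterior Dirichlet(7/4, 7, 11/5)
obs 2: x=0 → posterior Dirichlet(11/4, 7, 11/5)
obs 3: x=0 → posterior Dirichlet(15/4, 7, 11/5)
obs 4: x=1 → posterior Dirichlet(15/4, 8, 11/5)
obs 5: x=0 → posterior Dirichlet(19/4, 8, 11/5)
obs 6: x=2 → posterior Dirichlet(19/4, 8, 16/5)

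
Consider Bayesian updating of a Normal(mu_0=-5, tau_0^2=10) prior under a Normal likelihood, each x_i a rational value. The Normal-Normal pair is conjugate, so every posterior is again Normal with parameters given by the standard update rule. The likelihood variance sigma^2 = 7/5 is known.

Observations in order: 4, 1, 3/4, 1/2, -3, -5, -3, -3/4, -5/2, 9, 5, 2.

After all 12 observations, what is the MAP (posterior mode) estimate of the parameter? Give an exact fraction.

365/607

obs 1: x=4 → posterior Normal(55/19, 70/57)
obs 2: x=1 → posterior Normal(215/107, 70/107)
obs 3: x=3/4 → posterior Normal(505/314, 70/157)
obs 4: x=1/2 → posterior Normal(185/138, 70/207)
obs 5: x=-3 → posterior Normal(255/514, 70/257)
obs 6: x=-5 → posterior Normal(-245/614, 70/307)
obs 7: x=-3 → posterior Normal(-545/714, 10/51)
obs 8: x=-3/4 → posterior Normal(-310/407, 70/407)
obs 9: x=-5/2 → posterior Normal(-435/457, 70/457)
obs 10: x=9 → posterior Normal(5/169, 70/507)
obs 11: x=5 → posterior Normal(265/557, 70/557)
obs 12: x=2 → posterior Normal(365/607, 70/607)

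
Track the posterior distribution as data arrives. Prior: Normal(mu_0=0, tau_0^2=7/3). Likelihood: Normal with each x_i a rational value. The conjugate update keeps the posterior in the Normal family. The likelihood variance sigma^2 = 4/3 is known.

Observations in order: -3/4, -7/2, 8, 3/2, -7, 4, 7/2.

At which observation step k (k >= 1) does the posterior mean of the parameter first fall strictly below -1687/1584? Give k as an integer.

obs 1: x=-3/4 → posterior Normal(-21/44, 28/33)
obs 2: x=-7/2 → posterior Normal(-119/72, 14/27)
obs 3: x=8 → posterior Normal(21/20, 28/75)
obs 4: x=3/2 → posterior Normal(147/128, 7/24)
obs 5: x=-7 → posterior Normal(-49/156, 28/117)
obs 6: x=4 → posterior Normal(63/184, 14/69)
obs 7: x=7/2 → posterior Normal(161/212, 28/159)

k = 2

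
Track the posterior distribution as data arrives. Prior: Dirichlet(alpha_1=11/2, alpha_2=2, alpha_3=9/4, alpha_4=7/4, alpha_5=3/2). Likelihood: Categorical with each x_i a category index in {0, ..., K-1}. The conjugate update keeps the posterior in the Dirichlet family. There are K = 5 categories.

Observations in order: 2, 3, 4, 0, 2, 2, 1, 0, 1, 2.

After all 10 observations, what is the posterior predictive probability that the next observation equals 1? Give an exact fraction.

obs 1: x=2 → posterior Dirichlet(11/2, 2, 13/4, 7/4, 3/2)
obs 2: x=3 → posterior Dirichlet(11/2, 2, 13/4, 11/4, 3/2)
obs 3: x=4 → posterior Dirichlet(11/2, 2, 13/4, 11/4, 5/2)
obs 4: x=0 → posterior Dirichlet(13/2, 2, 13/4, 11/4, 5/2)
obs 5: x=2 → posterior Dirichlet(13/2, 2, 17/4, 11/4, 5/2)
obs 6: x=2 → posterior Dirichlet(13/2, 2, 21/4, 11/4, 5/2)
obs 7: x=1 → posterior Dirichlet(13/2, 3, 21/4, 11/4, 5/2)
obs 8: x=0 → posterior Dirichlet(15/2, 3, 21/4, 11/4, 5/2)
obs 9: x=1 → posterior Dirichlet(15/2, 4, 21/4, 11/4, 5/2)
obs 10: x=2 → posterior Dirichlet(15/2, 4, 25/4, 11/4, 5/2)

4/23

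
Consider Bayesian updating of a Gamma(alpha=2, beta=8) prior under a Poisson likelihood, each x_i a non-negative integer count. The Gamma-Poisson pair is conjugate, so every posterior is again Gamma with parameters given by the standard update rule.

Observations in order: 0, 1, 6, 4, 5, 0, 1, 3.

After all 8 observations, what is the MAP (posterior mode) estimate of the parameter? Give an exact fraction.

obs 1: x=0 → posterior Gamma(2, 9)
obs 2: x=1 → posterior Gamma(3, 10)
obs 3: x=6 → posterior Gamma(9, 11)
obs 4: x=4 → posterior Gamma(13, 12)
obs 5: x=5 → posterior Gamma(18, 13)
obs 6: x=0 → posterior Gamma(18, 14)
obs 7: x=1 → posterior Gamma(19, 15)
obs 8: x=3 → posterior Gamma(22, 16)

21/16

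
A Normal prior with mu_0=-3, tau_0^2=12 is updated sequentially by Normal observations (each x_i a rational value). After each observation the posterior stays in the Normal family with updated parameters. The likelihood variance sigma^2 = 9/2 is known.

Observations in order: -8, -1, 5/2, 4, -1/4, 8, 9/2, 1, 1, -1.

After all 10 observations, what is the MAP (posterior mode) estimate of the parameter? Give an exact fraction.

77/83

obs 1: x=-8 → posterior Normal(-73/11, 36/11)
obs 2: x=-1 → posterior Normal(-81/19, 36/19)
obs 3: x=5/2 → posterior Normal(-61/27, 4/3)
obs 4: x=4 → posterior Normal(-29/35, 36/35)
obs 5: x=-1/4 → posterior Normal(-31/43, 36/43)
obs 6: x=8 → posterior Normal(11/17, 12/17)
obs 7: x=9/2 → posterior Normal(69/59, 36/59)
obs 8: x=1 → posterior Normal(77/67, 36/67)
obs 9: x=1 → posterior Normal(17/15, 12/25)
obs 10: x=-1 → posterior Normal(77/83, 36/83)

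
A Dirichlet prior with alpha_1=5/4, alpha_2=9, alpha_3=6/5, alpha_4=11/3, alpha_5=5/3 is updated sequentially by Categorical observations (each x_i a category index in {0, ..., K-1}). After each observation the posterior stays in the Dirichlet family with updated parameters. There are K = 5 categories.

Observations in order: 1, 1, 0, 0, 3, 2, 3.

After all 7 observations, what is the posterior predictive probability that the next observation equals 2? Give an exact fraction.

132/1427

obs 1: x=1 → posterior Dirichlet(5/4, 10, 6/5, 11/3, 5/3)
obs 2: x=1 → posterior Dirichlet(5/4, 11, 6/5, 11/3, 5/3)
obs 3: x=0 → posterior Dirichlet(9/4, 11, 6/5, 11/3, 5/3)
obs 4: x=0 → posterior Dirichlet(13/4, 11, 6/5, 11/3, 5/3)
obs 5: x=3 → posterior Dirichlet(13/4, 11, 6/5, 14/3, 5/3)
obs 6: x=2 → posterior Dirichlet(13/4, 11, 11/5, 14/3, 5/3)
obs 7: x=3 → posterior Dirichlet(13/4, 11, 11/5, 17/3, 5/3)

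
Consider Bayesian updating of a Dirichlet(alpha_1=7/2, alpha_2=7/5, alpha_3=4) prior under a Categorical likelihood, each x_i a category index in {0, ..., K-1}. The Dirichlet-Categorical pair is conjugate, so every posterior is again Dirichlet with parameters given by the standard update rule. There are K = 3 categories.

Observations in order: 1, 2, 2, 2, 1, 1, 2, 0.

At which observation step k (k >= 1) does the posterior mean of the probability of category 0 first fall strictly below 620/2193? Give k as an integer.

k = 4

obs 1: x=1 → posterior Dirichlet(7/2, 12/5, 4)
obs 2: x=2 → posterior Dirichlet(7/2, 12/5, 5)
obs 3: x=2 → posterior Dirichlet(7/2, 12/5, 6)
obs 4: x=2 → posterior Dirichlet(7/2, 12/5, 7)
obs 5: x=1 → posterior Dirichlet(7/2, 17/5, 7)
obs 6: x=1 → posterior Dirichlet(7/2, 22/5, 7)
obs 7: x=2 → posterior Dirichlet(7/2, 22/5, 8)
obs 8: x=0 → posterior Dirichlet(9/2, 22/5, 8)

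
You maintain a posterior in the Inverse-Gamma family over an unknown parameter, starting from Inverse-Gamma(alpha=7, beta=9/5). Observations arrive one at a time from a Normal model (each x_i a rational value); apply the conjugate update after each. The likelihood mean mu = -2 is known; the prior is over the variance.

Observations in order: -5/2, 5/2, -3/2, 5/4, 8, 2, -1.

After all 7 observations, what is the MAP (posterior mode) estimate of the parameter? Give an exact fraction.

12153/1840

obs 1: x=-5/2 → posterior Inverse-Gamma(15/2, 77/40)
obs 2: x=5/2 → posterior Inverse-Gamma(8, 241/20)
obs 3: x=-3/2 → posterior Inverse-Gamma(17/2, 487/40)
obs 4: x=5/4 → posterior Inverse-Gamma(9, 2793/160)
obs 5: x=8 → posterior Inverse-Gamma(19/2, 10793/160)
obs 6: x=2 → posterior Inverse-Gamma(10, 12073/160)
obs 7: x=-1 → posterior Inverse-Gamma(21/2, 12153/160)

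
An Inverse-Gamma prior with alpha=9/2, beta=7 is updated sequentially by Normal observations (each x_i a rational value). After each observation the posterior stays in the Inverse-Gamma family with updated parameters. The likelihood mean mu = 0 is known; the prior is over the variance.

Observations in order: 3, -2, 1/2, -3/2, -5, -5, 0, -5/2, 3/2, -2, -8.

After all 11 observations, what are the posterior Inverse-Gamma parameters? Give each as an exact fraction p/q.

obs 1: x=3 → posterior Inverse-Gamma(5, 23/2)
obs 2: x=-2 → posterior Inverse-Gamma(11/2, 27/2)
obs 3: x=1/2 → posterior Inverse-Gamma(6, 109/8)
obs 4: x=-3/2 → posterior Inverse-Gamma(13/2, 59/4)
obs 5: x=-5 → posterior Inverse-Gamma(7, 109/4)
obs 6: x=-5 → posterior Inverse-Gamma(15/2, 159/4)
obs 7: x=0 → posterior Inverse-Gamma(8, 159/4)
obs 8: x=-5/2 → posterior Inverse-Gamma(17/2, 343/8)
obs 9: x=3/2 → posterior Inverse-Gamma(9, 44)
obs 10: x=-2 → posterior Inverse-Gamma(19/2, 46)
obs 11: x=-8 → posterior Inverse-Gamma(10, 78)

alpha=10, beta=78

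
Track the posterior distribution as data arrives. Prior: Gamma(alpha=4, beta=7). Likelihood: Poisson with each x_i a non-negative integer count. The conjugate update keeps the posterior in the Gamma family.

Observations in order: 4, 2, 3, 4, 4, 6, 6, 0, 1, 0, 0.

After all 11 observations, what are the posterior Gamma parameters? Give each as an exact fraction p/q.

obs 1: x=4 → posterior Gamma(8, 8)
obs 2: x=2 → posterior Gamma(10, 9)
obs 3: x=3 → posterior Gamma(13, 10)
obs 4: x=4 → posterior Gamma(17, 11)
obs 5: x=4 → posterior Gamma(21, 12)
obs 6: x=6 → posterior Gamma(27, 13)
obs 7: x=6 → posterior Gamma(33, 14)
obs 8: x=0 → posterior Gamma(33, 15)
obs 9: x=1 → posterior Gamma(34, 16)
obs 10: x=0 → posterior Gamma(34, 17)
obs 11: x=0 → posterior Gamma(34, 18)

alpha=34, beta=18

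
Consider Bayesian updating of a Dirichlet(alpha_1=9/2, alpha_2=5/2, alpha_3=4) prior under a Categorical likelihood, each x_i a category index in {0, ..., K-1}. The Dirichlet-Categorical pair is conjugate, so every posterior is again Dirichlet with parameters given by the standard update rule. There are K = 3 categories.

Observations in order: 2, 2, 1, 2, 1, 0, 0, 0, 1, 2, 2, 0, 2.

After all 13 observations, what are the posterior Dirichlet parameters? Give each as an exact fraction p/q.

alpha_1=17/2, alpha_2=11/2, alpha_3=10

obs 1: x=2 → posterior Dirichlet(9/2, 5/2, 5)
obs 2: x=2 → posterior Dirichlet(9/2, 5/2, 6)
obs 3: x=1 → posterior Dirichlet(9/2, 7/2, 6)
obs 4: x=2 → posterior Dirichlet(9/2, 7/2, 7)
obs 5: x=1 → posterior Dirichlet(9/2, 9/2, 7)
obs 6: x=0 → posterior Dirichlet(11/2, 9/2, 7)
obs 7: x=0 → posterior Dirichlet(13/2, 9/2, 7)
obs 8: x=0 → posterior Dirichlet(15/2, 9/2, 7)
obs 9: x=1 → posterior Dirichlet(15/2, 11/2, 7)
obs 10: x=2 → posterior Dirichlet(15/2, 11/2, 8)
obs 11: x=2 → posterior Dirichlet(15/2, 11/2, 9)
obs 12: x=0 → posterior Dirichlet(17/2, 11/2, 9)
obs 13: x=2 → posterior Dirichlet(17/2, 11/2, 10)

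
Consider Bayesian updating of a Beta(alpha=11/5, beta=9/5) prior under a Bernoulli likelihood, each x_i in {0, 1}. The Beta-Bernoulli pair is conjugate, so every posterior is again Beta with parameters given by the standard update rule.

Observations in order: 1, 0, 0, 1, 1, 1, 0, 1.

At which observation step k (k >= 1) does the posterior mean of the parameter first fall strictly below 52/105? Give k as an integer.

obs 1: x=1 → posterior Beta(16/5, 9/5)
obs 2: x=0 → posterior Beta(16/5, 14/5)
obs 3: x=0 → posterior Beta(16/5, 19/5)
obs 4: x=1 → posterior Beta(21/5, 19/5)
obs 5: x=1 → posterior Beta(26/5, 19/5)
obs 6: x=1 → posterior Beta(31/5, 19/5)
obs 7: x=0 → posterior Beta(31/5, 24/5)
obs 8: x=1 → posterior Beta(36/5, 24/5)

k = 3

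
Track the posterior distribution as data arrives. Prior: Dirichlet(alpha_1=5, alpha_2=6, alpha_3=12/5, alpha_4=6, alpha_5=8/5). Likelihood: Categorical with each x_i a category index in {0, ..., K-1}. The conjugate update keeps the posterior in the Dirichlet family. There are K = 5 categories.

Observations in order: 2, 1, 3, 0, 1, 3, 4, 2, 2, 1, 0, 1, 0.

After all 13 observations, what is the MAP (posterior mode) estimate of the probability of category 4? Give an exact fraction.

obs 1: x=2 → posterior Dirichlet(5, 6, 17/5, 6, 8/5)
obs 2: x=1 → posterior Dirichlet(5, 7, 17/5, 6, 8/5)
obs 3: x=3 → posterior Dirichlet(5, 7, 17/5, 7, 8/5)
obs 4: x=0 → posterior Dirichlet(6, 7, 17/5, 7, 8/5)
obs 5: x=1 → posterior Dirichlet(6, 8, 17/5, 7, 8/5)
obs 6: x=3 → posterior Dirichlet(6, 8, 17/5, 8, 8/5)
obs 7: x=4 → posterior Dirichlet(6, 8, 17/5, 8, 13/5)
obs 8: x=2 → posterior Dirichlet(6, 8, 22/5, 8, 13/5)
obs 9: x=2 → posterior Dirichlet(6, 8, 27/5, 8, 13/5)
obs 10: x=1 → posterior Dirichlet(6, 9, 27/5, 8, 13/5)
obs 11: x=0 → posterior Dirichlet(7, 9, 27/5, 8, 13/5)
obs 12: x=1 → posterior Dirichlet(7, 10, 27/5, 8, 13/5)
obs 13: x=0 → posterior Dirichlet(8, 10, 27/5, 8, 13/5)

8/145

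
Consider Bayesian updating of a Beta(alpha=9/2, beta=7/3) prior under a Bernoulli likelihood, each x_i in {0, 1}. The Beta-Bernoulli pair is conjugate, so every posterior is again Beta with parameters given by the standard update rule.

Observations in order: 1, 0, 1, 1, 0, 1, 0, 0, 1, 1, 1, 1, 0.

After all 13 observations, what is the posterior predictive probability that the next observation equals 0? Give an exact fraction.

obs 1: x=1 → posterior Beta(11/2, 7/3)
obs 2: x=0 → posterior Beta(11/2, 10/3)
obs 3: x=1 → posterior Beta(13/2, 10/3)
obs 4: x=1 → posterior Beta(15/2, 10/3)
obs 5: x=0 → posterior Beta(15/2, 13/3)
obs 6: x=1 → posterior Beta(17/2, 13/3)
obs 7: x=0 → posterior Beta(17/2, 16/3)
obs 8: x=0 → posterior Beta(17/2, 19/3)
obs 9: x=1 → posterior Beta(19/2, 19/3)
obs 10: x=1 → posterior Beta(21/2, 19/3)
obs 11: x=1 → posterior Beta(23/2, 19/3)
obs 12: x=1 → posterior Beta(25/2, 19/3)
obs 13: x=0 → posterior Beta(25/2, 22/3)

44/119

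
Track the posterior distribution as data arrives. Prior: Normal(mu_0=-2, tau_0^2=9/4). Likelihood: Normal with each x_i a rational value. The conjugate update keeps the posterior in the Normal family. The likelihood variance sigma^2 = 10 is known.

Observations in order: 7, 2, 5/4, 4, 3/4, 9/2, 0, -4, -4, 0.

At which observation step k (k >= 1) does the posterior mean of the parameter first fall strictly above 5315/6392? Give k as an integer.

obs 1: x=7 → posterior Normal(-17/49, 90/49)
obs 2: x=2 → posterior Normal(1/58, 45/29)
obs 3: x=5/4 → posterior Normal(49/268, 90/67)
obs 4: x=4 → posterior Normal(193/304, 45/38)
obs 5: x=3/4 → posterior Normal(11/17, 18/17)
obs 6: x=9/2 → posterior Normal(191/188, 45/47)
obs 7: x=0 → posterior Normal(191/206, 90/103)
obs 8: x=-4 → posterior Normal(17/32, 45/56)
obs 9: x=-4 → posterior Normal(47/242, 90/121)
obs 10: x=0 → posterior Normal(47/260, 9/13)

k = 6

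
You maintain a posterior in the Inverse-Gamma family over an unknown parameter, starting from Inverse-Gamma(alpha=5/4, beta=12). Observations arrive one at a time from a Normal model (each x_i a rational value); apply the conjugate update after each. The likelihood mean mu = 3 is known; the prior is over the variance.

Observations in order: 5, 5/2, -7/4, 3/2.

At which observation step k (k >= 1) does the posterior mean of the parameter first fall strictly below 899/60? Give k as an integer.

k = 2

obs 1: x=5 → posterior Inverse-Gamma(7/4, 14)
obs 2: x=5/2 → posterior Inverse-Gamma(9/4, 113/8)
obs 3: x=-7/4 → posterior Inverse-Gamma(11/4, 813/32)
obs 4: x=3/2 → posterior Inverse-Gamma(13/4, 849/32)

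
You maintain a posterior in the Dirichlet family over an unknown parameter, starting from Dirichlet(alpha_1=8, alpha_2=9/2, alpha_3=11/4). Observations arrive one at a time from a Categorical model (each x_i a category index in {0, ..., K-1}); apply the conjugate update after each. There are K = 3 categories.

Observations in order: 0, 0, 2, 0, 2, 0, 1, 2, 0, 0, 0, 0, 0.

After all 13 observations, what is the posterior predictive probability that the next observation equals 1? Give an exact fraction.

obs 1: x=0 → posterior Dirichlet(9, 9/2, 11/4)
obs 2: x=0 → posterior Dirichlet(10, 9/2, 11/4)
obs 3: x=2 → posterior Dirichlet(10, 9/2, 15/4)
obs 4: x=0 → posterior Dirichlet(11, 9/2, 15/4)
obs 5: x=2 → posterior Dirichlet(11, 9/2, 19/4)
obs 6: x=0 → posterior Dirichlet(12, 9/2, 19/4)
obs 7: x=1 → posterior Dirichlet(12, 11/2, 19/4)
obs 8: x=2 → posterior Dirichlet(12, 11/2, 23/4)
obs 9: x=0 → posterior Dirichlet(13, 11/2, 23/4)
obs 10: x=0 → posterior Dirichlet(14, 11/2, 23/4)
obs 11: x=0 → posterior Dirichlet(15, 11/2, 23/4)
obs 12: x=0 → posterior Dirichlet(16, 11/2, 23/4)
obs 13: x=0 → posterior Dirichlet(17, 11/2, 23/4)

22/113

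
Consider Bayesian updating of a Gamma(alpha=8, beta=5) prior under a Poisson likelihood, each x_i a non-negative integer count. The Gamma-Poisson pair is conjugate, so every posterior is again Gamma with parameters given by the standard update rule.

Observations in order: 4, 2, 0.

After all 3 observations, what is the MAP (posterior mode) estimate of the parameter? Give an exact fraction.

obs 1: x=4 → posterior Gamma(12, 6)
obs 2: x=2 → posterior Gamma(14, 7)
obs 3: x=0 → posterior Gamma(14, 8)

13/8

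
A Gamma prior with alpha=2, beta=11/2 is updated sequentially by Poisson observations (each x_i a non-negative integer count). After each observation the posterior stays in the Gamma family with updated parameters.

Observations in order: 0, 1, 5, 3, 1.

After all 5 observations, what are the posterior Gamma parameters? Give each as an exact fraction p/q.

alpha=12, beta=21/2

obs 1: x=0 → posterior Gamma(2, 13/2)
obs 2: x=1 → posterior Gamma(3, 15/2)
obs 3: x=5 → posterior Gamma(8, 17/2)
obs 4: x=3 → posterior Gamma(11, 19/2)
obs 5: x=1 → posterior Gamma(12, 21/2)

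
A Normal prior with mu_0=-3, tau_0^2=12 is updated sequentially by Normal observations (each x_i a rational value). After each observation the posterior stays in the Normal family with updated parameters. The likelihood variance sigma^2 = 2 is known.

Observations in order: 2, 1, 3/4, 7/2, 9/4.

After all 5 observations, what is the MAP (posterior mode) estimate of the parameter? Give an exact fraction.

54/31

obs 1: x=2 → posterior Normal(9/7, 12/7)
obs 2: x=1 → posterior Normal(15/13, 12/13)
obs 3: x=3/4 → posterior Normal(39/38, 12/19)
obs 4: x=7/2 → posterior Normal(81/50, 12/25)
obs 5: x=9/4 → posterior Normal(54/31, 12/31)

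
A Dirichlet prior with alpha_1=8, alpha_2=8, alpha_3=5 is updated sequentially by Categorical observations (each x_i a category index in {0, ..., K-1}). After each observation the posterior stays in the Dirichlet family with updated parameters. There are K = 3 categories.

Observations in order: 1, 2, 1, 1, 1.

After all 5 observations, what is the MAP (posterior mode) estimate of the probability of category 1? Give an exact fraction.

obs 1: x=1 → posterior Dirichlet(8, 9, 5)
obs 2: x=2 → posterior Dirichlet(8, 9, 6)
obs 3: x=1 → posterior Dirichlet(8, 10, 6)
obs 4: x=1 → posterior Dirichlet(8, 11, 6)
obs 5: x=1 → posterior Dirichlet(8, 12, 6)

11/23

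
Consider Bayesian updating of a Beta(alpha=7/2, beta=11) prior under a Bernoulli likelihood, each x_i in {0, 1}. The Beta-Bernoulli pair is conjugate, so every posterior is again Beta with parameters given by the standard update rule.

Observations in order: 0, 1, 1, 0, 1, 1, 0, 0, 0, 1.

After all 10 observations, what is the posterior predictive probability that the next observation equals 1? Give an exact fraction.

obs 1: x=0 → posterior Beta(7/2, 12)
obs 2: x=1 → posterior Beta(9/2, 12)
obs 3: x=1 → posterior Beta(11/2, 12)
obs 4: x=0 → posterior Beta(11/2, 13)
obs 5: x=1 → posterior Beta(13/2, 13)
obs 6: x=1 → posterior Beta(15/2, 13)
obs 7: x=0 → posterior Beta(15/2, 14)
obs 8: x=0 → posterior Beta(15/2, 15)
obs 9: x=0 → posterior Beta(15/2, 16)
obs 10: x=1 → posterior Beta(17/2, 16)

17/49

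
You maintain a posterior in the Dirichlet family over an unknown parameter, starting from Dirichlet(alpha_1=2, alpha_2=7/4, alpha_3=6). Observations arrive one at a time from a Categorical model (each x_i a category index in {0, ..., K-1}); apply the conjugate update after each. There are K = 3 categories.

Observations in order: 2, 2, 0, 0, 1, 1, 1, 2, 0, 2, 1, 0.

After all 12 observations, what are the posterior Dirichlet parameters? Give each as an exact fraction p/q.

obs 1: x=2 → posterior Dirichlet(2, 7/4, 7)
obs 2: x=2 → posterior Dirichlet(2, 7/4, 8)
obs 3: x=0 → posterior Dirichlet(3, 7/4, 8)
obs 4: x=0 → posterior Dirichlet(4, 7/4, 8)
obs 5: x=1 → posterior Dirichlet(4, 11/4, 8)
obs 6: x=1 → posterior Dirichlet(4, 15/4, 8)
obs 7: x=1 → posterior Dirichlet(4, 19/4, 8)
obs 8: x=2 → posterior Dirichlet(4, 19/4, 9)
obs 9: x=0 → posterior Dirichlet(5, 19/4, 9)
obs 10: x=2 → posterior Dirichlet(5, 19/4, 10)
obs 11: x=1 → posterior Dirichlet(5, 23/4, 10)
obs 12: x=0 → posterior Dirichlet(6, 23/4, 10)

alpha_1=6, alpha_2=23/4, alpha_3=10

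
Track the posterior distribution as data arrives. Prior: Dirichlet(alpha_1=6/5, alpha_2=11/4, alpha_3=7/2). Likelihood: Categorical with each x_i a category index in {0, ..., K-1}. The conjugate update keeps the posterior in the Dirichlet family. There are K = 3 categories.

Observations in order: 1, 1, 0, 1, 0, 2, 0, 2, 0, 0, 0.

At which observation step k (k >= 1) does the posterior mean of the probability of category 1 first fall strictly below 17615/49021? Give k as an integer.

obs 1: x=1 → posterior Dirichlet(6/5, 15/4, 7/2)
obs 2: x=1 → posterior Dirichlet(6/5, 19/4, 7/2)
obs 3: x=0 → posterior Dirichlet(11/5, 19/4, 7/2)
obs 4: x=1 → posterior Dirichlet(11/5, 23/4, 7/2)
obs 5: x=0 → posterior Dirichlet(16/5, 23/4, 7/2)
obs 6: x=2 → posterior Dirichlet(16/5, 23/4, 9/2)
obs 7: x=0 → posterior Dirichlet(21/5, 23/4, 9/2)
obs 8: x=2 → posterior Dirichlet(21/5, 23/4, 11/2)
obs 9: x=0 → posterior Dirichlet(26/5, 23/4, 11/2)
obs 10: x=0 → posterior Dirichlet(31/5, 23/4, 11/2)
obs 11: x=0 → posterior Dirichlet(36/5, 23/4, 11/2)

k = 9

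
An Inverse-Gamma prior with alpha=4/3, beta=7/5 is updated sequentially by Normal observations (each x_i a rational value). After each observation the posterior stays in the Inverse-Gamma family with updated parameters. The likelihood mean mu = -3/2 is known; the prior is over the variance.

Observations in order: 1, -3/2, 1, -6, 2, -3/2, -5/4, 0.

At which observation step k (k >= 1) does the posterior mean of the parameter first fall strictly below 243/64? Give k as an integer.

k = 2

obs 1: x=1 → posterior Inverse-Gamma(11/6, 181/40)
obs 2: x=-3/2 → posterior Inverse-Gamma(7/3, 181/40)
obs 3: x=1 → posterior Inverse-Gamma(17/6, 153/20)
obs 4: x=-6 → posterior Inverse-Gamma(10/3, 711/40)
obs 5: x=2 → posterior Inverse-Gamma(23/6, 239/10)
obs 6: x=-3/2 → posterior Inverse-Gamma(13/3, 239/10)
obs 7: x=-5/4 → posterior Inverse-Gamma(29/6, 3829/160)
obs 8: x=0 → posterior Inverse-Gamma(16/3, 4009/160)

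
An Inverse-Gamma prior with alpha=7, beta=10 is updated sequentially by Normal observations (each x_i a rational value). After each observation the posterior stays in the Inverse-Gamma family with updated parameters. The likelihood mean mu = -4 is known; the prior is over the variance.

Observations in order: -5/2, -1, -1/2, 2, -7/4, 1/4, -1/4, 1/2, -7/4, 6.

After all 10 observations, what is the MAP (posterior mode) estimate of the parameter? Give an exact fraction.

obs 1: x=-5/2 → posterior Inverse-Gamma(15/2, 89/8)
obs 2: x=-1 → posterior Inverse-Gamma(8, 125/8)
obs 3: x=-1/2 → posterior Inverse-Gamma(17/2, 87/4)
obs 4: x=2 → posterior Inverse-Gamma(9, 159/4)
obs 5: x=-7/4 → posterior Inverse-Gamma(19/2, 1353/32)
obs 6: x=1/4 → posterior Inverse-Gamma(10, 821/16)
obs 7: x=-1/4 → posterior Inverse-Gamma(21/2, 1867/32)
obs 8: x=1/2 → posterior Inverse-Gamma(11, 2191/32)
obs 9: x=-7/4 → posterior Inverse-Gamma(23/2, 71)
obs 10: x=6 → posterior Inverse-Gamma(12, 121)

121/13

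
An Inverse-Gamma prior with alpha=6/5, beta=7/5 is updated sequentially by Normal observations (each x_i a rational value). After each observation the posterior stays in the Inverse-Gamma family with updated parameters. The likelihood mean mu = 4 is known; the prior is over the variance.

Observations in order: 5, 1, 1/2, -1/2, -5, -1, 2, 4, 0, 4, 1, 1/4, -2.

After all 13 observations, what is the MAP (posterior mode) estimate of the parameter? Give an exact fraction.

obs 1: x=5 → posterior Inverse-Gamma(17/10, 19/10)
obs 2: x=1 → posterior Inverse-Gamma(11/5, 32/5)
obs 3: x=1/2 → posterior Inverse-Gamma(27/10, 501/40)
obs 4: x=-1/2 → posterior Inverse-Gamma(16/5, 453/20)
obs 5: x=-5 → posterior Inverse-Gamma(37/10, 1263/20)
obs 6: x=-1 → posterior Inverse-Gamma(21/5, 1513/20)
obs 7: x=2 → posterior Inverse-Gamma(47/10, 1553/20)
obs 8: x=4 → posterior Inverse-Gamma(26/5, 1553/20)
obs 9: x=0 → posterior Inverse-Gamma(57/10, 1713/20)
obs 10: x=4 → posterior Inverse-Gamma(31/5, 1713/20)
obs 11: x=1 → posterior Inverse-Gamma(67/10, 1803/20)
obs 12: x=1/4 → posterior Inverse-Gamma(36/5, 15549/160)
obs 13: x=-2 → posterior Inverse-Gamma(77/10, 18429/160)

6143/464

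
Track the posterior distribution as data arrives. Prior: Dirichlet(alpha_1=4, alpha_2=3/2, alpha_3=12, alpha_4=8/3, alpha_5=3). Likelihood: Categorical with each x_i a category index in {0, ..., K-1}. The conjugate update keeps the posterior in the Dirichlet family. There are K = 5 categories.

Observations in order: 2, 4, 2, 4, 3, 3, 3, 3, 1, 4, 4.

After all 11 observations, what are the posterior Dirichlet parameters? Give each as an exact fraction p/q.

obs 1: x=2 → posterior Dirichlet(4, 3/2, 13, 8/3, 3)
obs 2: x=4 → posterior Dirichlet(4, 3/2, 13, 8/3, 4)
obs 3: x=2 → posterior Dirichlet(4, 3/2, 14, 8/3, 4)
obs 4: x=4 → posterior Dirichlet(4, 3/2, 14, 8/3, 5)
obs 5: x=3 → posterior Dirichlet(4, 3/2, 14, 11/3, 5)
obs 6: x=3 → posterior Dirichlet(4, 3/2, 14, 14/3, 5)
obs 7: x=3 → posterior Dirichlet(4, 3/2, 14, 17/3, 5)
obs 8: x=3 → posterior Dirichlet(4, 3/2, 14, 20/3, 5)
obs 9: x=1 → posterior Dirichlet(4, 5/2, 14, 20/3, 5)
obs 10: x=4 → posterior Dirichlet(4, 5/2, 14, 20/3, 6)
obs 11: x=4 → posterior Dirichlet(4, 5/2, 14, 20/3, 7)

alpha_1=4, alpha_2=5/2, alpha_3=14, alpha_4=20/3, alpha_5=7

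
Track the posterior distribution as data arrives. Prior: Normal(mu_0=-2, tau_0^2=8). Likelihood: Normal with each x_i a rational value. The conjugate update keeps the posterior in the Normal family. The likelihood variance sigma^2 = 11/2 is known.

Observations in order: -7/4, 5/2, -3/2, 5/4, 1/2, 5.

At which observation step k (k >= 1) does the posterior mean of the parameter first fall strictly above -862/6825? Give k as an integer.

k = 5

obs 1: x=-7/4 → posterior Normal(-50/27, 88/27)
obs 2: x=5/2 → posterior Normal(-10/43, 88/43)
obs 3: x=-3/2 → posterior Normal(-34/59, 88/59)
obs 4: x=5/4 → posterior Normal(-14/75, 88/75)
obs 5: x=1/2 → posterior Normal(-6/91, 88/91)
obs 6: x=5 → posterior Normal(74/107, 88/107)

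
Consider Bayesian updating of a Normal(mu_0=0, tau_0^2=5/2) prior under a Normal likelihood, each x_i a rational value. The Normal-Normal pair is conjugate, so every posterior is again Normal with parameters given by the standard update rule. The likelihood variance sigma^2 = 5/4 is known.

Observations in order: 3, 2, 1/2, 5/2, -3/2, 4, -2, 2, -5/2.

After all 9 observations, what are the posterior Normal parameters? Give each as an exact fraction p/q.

obs 1: x=3 → posterior Normal(2, 5/6)
obs 2: x=2 → posterior Normal(2, 1/2)
obs 3: x=1/2 → posterior Normal(11/7, 5/14)
obs 4: x=5/2 → posterior Normal(16/9, 5/18)
obs 5: x=-3/2 → posterior Normal(13/11, 5/22)
obs 6: x=4 → posterior Normal(21/13, 5/26)
obs 7: x=-2 → posterior Normal(17/15, 1/6)
obs 8: x=2 → posterior Normal(21/17, 5/34)
obs 9: x=-5/2 → posterior Normal(16/19, 5/38)

mu_0=16/19, tau_0^2=5/38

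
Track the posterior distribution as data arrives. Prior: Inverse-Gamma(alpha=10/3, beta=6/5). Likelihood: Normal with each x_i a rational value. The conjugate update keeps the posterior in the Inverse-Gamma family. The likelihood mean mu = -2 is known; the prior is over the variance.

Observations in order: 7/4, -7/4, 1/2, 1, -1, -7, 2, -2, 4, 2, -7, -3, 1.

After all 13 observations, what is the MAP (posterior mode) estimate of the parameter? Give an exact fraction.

obs 1: x=7/4 → posterior Inverse-Gamma(23/6, 1317/160)
obs 2: x=-7/4 → posterior Inverse-Gamma(13/3, 661/80)
obs 3: x=1/2 → posterior Inverse-Gamma(29/6, 911/80)
obs 4: x=1 → posterior Inverse-Gamma(16/3, 1271/80)
obs 5: x=-1 → posterior Inverse-Gamma(35/6, 1311/80)
obs 6: x=-7 → posterior Inverse-Gamma(19/3, 2311/80)
obs 7: x=2 → posterior Inverse-Gamma(41/6, 2951/80)
obs 8: x=-2 → posterior Inverse-Gamma(22/3, 2951/80)
obs 9: x=4 → posterior Inverse-Gamma(47/6, 4391/80)
obs 10: x=2 → posterior Inverse-Gamma(25/3, 5031/80)
obs 11: x=-7 → posterior Inverse-Gamma(53/6, 6031/80)
obs 12: x=-3 → posterior Inverse-Gamma(28/3, 6071/80)
obs 13: x=1 → posterior Inverse-Gamma(59/6, 6431/80)

19293/2600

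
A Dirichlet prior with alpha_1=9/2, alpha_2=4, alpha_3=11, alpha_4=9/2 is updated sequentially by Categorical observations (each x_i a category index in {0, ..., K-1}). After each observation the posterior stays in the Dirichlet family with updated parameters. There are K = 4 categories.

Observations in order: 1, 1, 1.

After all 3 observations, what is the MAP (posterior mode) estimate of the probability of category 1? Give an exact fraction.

6/23

obs 1: x=1 → posterior Dirichlet(9/2, 5, 11, 9/2)
obs 2: x=1 → posterior Dirichlet(9/2, 6, 11, 9/2)
obs 3: x=1 → posterior Dirichlet(9/2, 7, 11, 9/2)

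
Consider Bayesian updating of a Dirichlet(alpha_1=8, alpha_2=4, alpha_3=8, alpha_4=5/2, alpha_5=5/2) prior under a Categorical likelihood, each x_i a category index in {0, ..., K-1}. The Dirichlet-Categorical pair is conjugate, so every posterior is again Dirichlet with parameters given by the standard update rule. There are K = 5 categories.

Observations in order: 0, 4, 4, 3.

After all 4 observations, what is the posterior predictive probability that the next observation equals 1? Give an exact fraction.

obs 1: x=0 → posterior Dirichlet(9, 4, 8, 5/2, 5/2)
obs 2: x=4 → posterior Dirichlet(9, 4, 8, 5/2, 7/2)
obs 3: x=4 → posterior Dirichlet(9, 4, 8, 5/2, 9/2)
obs 4: x=3 → posterior Dirichlet(9, 4, 8, 7/2, 9/2)

4/29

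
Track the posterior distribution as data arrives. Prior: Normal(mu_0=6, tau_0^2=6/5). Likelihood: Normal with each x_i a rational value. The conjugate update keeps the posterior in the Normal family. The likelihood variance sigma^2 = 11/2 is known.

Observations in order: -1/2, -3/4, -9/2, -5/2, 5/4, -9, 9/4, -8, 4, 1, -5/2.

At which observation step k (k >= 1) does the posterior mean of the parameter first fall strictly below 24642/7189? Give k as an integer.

obs 1: x=-1/2 → posterior Normal(324/67, 66/67)
obs 2: x=-3/4 → posterior Normal(315/79, 66/79)
obs 3: x=-9/2 → posterior Normal(261/91, 66/91)
obs 4: x=-5/2 → posterior Normal(231/103, 66/103)
obs 5: x=5/4 → posterior Normal(246/115, 66/115)
obs 6: x=-9 → posterior Normal(138/127, 66/127)
obs 7: x=9/4 → posterior Normal(165/139, 66/139)
obs 8: x=-8 → posterior Normal(69/151, 66/151)
obs 9: x=4 → posterior Normal(117/163, 66/163)
obs 10: x=1 → posterior Normal(129/175, 66/175)
obs 11: x=-5/2 → posterior Normal(9/17, 6/17)

k = 3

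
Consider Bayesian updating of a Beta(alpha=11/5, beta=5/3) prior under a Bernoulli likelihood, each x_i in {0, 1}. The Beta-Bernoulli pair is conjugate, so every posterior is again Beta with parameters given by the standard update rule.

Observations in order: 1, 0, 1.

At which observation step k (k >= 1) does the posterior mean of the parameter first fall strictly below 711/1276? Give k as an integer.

k = 2

obs 1: x=1 → posterior Beta(16/5, 5/3)
obs 2: x=0 → posterior Beta(16/5, 8/3)
obs 3: x=1 → posterior Beta(21/5, 8/3)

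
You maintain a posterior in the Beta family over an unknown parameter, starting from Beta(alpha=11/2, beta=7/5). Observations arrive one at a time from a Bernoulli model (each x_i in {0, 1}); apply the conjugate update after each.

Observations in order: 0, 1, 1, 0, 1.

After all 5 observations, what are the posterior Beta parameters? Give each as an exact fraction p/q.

alpha=17/2, beta=17/5

obs 1: x=0 → posterior Beta(11/2, 12/5)
obs 2: x=1 → posterior Beta(13/2, 12/5)
obs 3: x=1 → posterior Beta(15/2, 12/5)
obs 4: x=0 → posterior Beta(15/2, 17/5)
obs 5: x=1 → posterior Beta(17/2, 17/5)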